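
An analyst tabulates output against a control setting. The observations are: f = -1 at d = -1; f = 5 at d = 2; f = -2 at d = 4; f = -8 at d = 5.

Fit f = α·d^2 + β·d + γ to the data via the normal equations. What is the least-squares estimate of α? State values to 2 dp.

α = -1.05

Setting ∂/∂α … = 0 gives: 898·α + 196·β + 46·γ = -213;  196·α + 46·β + 10·γ = -37;  46·α + 10·β + 4·γ = -6.
(Σd^2·d^2 = 898, Σd^2·d = 196, Σd^2 = 46, Σd·d = 46, Σd = 10, Σ1 = 4, Σd^2·f = -213, Σd·f = -37, Σf = -6.)
Solving the 3×3 system (Gaussian elimination) gives α = -23/22, β = 197/66, γ = 101/33.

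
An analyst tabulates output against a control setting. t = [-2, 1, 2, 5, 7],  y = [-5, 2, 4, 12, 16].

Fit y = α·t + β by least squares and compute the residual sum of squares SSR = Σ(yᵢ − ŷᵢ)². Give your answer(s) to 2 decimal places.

Normal-equation sums: Σt·t = 83, Σt = 13, Σ1 = 5.
For Mᵀy: Σt·y = 192, Σy = 29.
MᵀM·[α, β]ᵀ = Mᵀy becomes [[83, 13]; [13, 5]]·[α, β]ᵀ = [192, 29]ᵀ.
Eliminating β: 5·(row 1) − 13·(row 2) gives 246·α = 5·192 − 13·29 = 583, so α = 583/246.
Then β = (29 − 13·(583/246))/5 = -89/246.
Residuals: 25/246, -1/123, -31/82, 21/41, -28/123; SSR = 115/246.

SSR = 0.47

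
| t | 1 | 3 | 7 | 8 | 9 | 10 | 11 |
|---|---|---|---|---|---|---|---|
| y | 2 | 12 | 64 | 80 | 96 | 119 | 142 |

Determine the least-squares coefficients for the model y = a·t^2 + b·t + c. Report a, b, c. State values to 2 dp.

a = 0.97, b = 2.41, c = -2.22

AᵀA·[a, b, c]ᵀ = Aᵀy reads: 37781·a + 3943·b + 425·c = 45224;  3943·a + 425·b + 49·c = 4742;  425·a + 49·b + 7·c = 515.
Row-reducing yields a = 153257/157938, b = 34615/14358, c = -58420/26323.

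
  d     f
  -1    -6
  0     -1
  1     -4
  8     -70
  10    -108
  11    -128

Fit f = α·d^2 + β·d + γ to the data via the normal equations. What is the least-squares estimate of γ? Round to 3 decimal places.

Compute the Gram sums: Σd^2·d^2 = 28739, Σd^2·d = 2843, Σd^2 = 287, Σd·d = 287, Σd = 29, Σ1 = 6.
And Σd^2·f = -30778, Σd·f = -3046, Σf = -317.
Normal equations: [[28739, 2843, 287]; [2843, 287, 29]; [287, 29, 6]]·[α, β, γ]ᵀ = [-30778, -3046, -317]ᵀ.
Row-reducing yields α = -88889/84640, β = 1739/16928, γ = -130991/42320.

γ = -3.095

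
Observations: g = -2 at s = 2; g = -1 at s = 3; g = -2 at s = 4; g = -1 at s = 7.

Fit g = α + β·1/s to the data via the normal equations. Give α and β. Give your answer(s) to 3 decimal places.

Entries of MᵀM: Σ1 = 4, Σ1/s = 103/84, Σ1/s·1/s = 3133/7056.
And Σg = -6, Σ1/s·g = -83/42.
MᵀM·[α, β]ᵀ = Mᵀg becomes [[4, 103/84]; [103/84, 3133/7056]]·[α, β]ᵀ = [-6, -83/42]ᵀ.
Determinant 4·(3133/7056) − (103/84)² = 641/2352.
α = ((-6)·(3133/7056) − (103/84)·(-83/42))/(641/2352) = -1700/1923; β = (4·(-83/42) − (103/84)·(-6))/(641/2352) = -1288/641.

α = -0.884, β = -2.009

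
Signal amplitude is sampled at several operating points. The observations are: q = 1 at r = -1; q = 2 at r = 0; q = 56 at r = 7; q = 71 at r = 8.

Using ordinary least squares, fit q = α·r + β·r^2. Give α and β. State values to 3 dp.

α = 0.591, β = 1.044

Normal-equation sums: Σr·r = 114, Σr·r^2 = 854, Σr^2·r^2 = 6498.
And Σr·q = 959, Σr^2·q = 7289.
XᵀX·[α, β]ᵀ = Xᵀq becomes [[114, 854]; [854, 6498]]·[α, β]ᵀ = [959, 7289]ᵀ.
det = 114·6498 − 854² = 11456.
α = (959·6498 − 854·7289)/11456 = 847/1432; β = (114·7289 − 854·959)/11456 = 1495/1432.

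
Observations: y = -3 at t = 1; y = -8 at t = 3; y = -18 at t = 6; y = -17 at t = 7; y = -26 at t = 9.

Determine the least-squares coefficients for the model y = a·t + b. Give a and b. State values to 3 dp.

a = -2.784, b = 0.078

Sums needed: Σt·t = 176, Σt = 26, Σ1 = 5.
For Xᵀy: Σt·y = -488, Σy = -72.
Normal equations: [[176, 26]; [26, 5]]·[a, b]ᵀ = [-488, -72]ᵀ.
Δ = 176·5 − 26² = 204.
a = ((-488)·5 − 26·(-72))/204 = -142/51; b = (176·(-72) − 26·(-488))/204 = 4/51.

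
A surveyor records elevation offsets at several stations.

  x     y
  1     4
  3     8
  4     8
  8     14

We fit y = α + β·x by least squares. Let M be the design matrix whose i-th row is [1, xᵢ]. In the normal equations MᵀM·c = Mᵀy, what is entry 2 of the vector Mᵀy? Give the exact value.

Entry 2 ↔ basis x, so (Mᵀy)_{2} = Σᵢ (x)·yᵢ = (1)·(4) + (3)·(8) + (4)·(8) + (8)·(14) = 172.

172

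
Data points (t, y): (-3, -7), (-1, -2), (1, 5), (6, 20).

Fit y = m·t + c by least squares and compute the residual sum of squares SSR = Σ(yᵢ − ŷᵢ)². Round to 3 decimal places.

SSR = 0.682

XᵀX·[m, c]ᵀ = Xᵀy reads: 47·m + 3·c = 148;  3·m + 4·c = 16.
(Σt·t = 47, Σt = 3, Σ1 = 4, Σt·y = 148, Σy = 16.)
det = 47·4 − 3² = 179.
m = (148·4 − 3·16)/179 = 544/179; c = (47·16 − 3·148)/179 = 308/179.
Residuals: 71/179, -122/179, 43/179, 8/179; SSR = 122/179.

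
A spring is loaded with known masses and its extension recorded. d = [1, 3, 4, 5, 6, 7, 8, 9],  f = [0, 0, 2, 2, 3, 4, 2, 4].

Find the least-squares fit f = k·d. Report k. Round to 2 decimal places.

Entries of AᵀA: Σd·d = 281.
Right-hand side: Σd·f = 116.
Normal equations: [[281]]·[k]ᵀ = [116]ᵀ.
k = 116/281 = 0.412811.

k = 0.41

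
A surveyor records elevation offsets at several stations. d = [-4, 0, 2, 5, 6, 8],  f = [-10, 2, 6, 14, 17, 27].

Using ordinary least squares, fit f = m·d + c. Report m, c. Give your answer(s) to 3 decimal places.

m = 2.905, c = 1.102

Compute the Gram sums: Σd·d = 145, Σd = 17, Σ1 = 6.
Right-hand side: Σd·f = 440, Σf = 56.
Normal equations: [[145, 17]; [17, 6]]·[m, c]ᵀ = [440, 56]ᵀ.
Eliminating c: 6·(row 1) − 17·(row 2) gives 581·m = 6·440 − 17·56 = 1688, so m = 1688/581.
Then c = (56 − 17·(1688/581))/6 = 640/581.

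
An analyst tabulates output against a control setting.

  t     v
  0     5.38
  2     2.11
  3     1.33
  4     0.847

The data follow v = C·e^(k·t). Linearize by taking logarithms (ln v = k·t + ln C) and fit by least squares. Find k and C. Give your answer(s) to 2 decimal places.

k = -0.46, C = 5.36

With ln vᵢ as the transformed response and tᵢ as the regressor:
Σt = 9.0000, Σ(t)² = 29.0000, Σln v = 2.5485, Σt·ln v = 1.6847.
Equations: 29.0000·k + 9.0000·ln C = 1.6847;  9.0000·k + 4·ln C = 2.5485.
Solving (det = 35.0000): k = -0.46279, ln C = 1.67841, so C = exp(1.67841) = 5.35702.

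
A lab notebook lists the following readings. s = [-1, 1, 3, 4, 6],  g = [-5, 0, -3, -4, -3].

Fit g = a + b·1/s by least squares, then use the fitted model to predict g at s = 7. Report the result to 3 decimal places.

ĝ = -3.016

AᵀA·[a, b]ᵀ = Aᵀg reads: 5·a + (3/4)·b = -15;  (3/4)·a + (317/144)·b = 5/2.
(Σ1 = 5, Σ1/s = 3/4, Σ1/s·1/s = 317/144, Σg = -15, Σ1/s·g = 5/2.)
Eliminating b: (317/144)·(row 1) − (3/4)·(row 2) gives (94/9)·a = (317/144)·(-15) − (3/4)·(5/2) = -1675/48, so a = -5025/1504.
Then b = ((5/2) − (3/4)·(-5025/1504))/(317/144) = 855/376.
At s = 7: ĝ = (-5025/1504)·(1) + (855/376)·(1/7) = -31755/10528.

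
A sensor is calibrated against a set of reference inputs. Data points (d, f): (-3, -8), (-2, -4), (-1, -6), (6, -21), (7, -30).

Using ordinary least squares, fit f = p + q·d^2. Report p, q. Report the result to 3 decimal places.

From the data, Σ1 = 5, Σd^2 = 99, Σd^2·d^2 = 3795.
For Aᵀf: Σf = -69, Σd^2·f = -2320.
Eliminating q: 3795·(row 1) − 99·(row 2) gives 9174·p = 3795·(-69) − 99·(-2320) = -32175, so p = -975/278.
Then q = ((-2320) − 99·(-975/278))/3795 = -4769/9174.

p = -3.507, q = -0.520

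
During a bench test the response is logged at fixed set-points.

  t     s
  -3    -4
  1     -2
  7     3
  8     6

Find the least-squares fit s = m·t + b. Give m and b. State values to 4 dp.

Setting ∂/∂m … = 0 gives: 123·m + 13·b = 79;  13·m + 4·b = 3.
(Σt·t = 123, Σt = 13, Σ1 = 4, Σt·s = 79, Σs = 3.)
det = 123·4 − 13² = 323.
m = (79·4 − 13·3)/323 = 277/323; b = (123·3 − 13·79)/323 = -658/323.

m = 0.8576, b = -2.0372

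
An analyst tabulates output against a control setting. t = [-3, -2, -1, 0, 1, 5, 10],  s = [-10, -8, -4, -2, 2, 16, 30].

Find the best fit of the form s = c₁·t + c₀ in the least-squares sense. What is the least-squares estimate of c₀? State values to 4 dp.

From the data, Σt·t = 140, Σt = 10, Σ1 = 7.
And Σt·s = 432, Σs = 24.
MᵀM·[c₁, c₀]ᵀ = Mᵀs becomes [[140, 10]; [10, 7]]·[c₁, c₀]ᵀ = [432, 24]ᵀ.
Eliminating c₀: 7·(row 1) − 10·(row 2) gives 880·c₁ = 7·432 − 10·24 = 2784, so c₁ = 174/55.
Then c₀ = (24 − 10·(174/55))/7 = -12/11.

c₀ = -1.0909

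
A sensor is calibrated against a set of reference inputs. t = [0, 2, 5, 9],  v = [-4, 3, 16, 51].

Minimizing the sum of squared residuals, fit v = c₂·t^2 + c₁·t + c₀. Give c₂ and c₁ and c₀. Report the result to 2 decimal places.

c₂ = 0.49, c₁ = 1.60, c₀ = -3.42

Forming MᵀM = [[7202, 862, 110]; [862, 110, 16]; [110, 16, 4]] and Mᵀv = [4543, 545, 66]ᵀ gives MᵀM·[c₂, c₁, c₀]ᵀ = Mᵀv.
Solving the 3×3 system (Gaussian elimination) gives c₂ = 1151/2343, c₁ = 7507/4686, c₀ = -2669/781.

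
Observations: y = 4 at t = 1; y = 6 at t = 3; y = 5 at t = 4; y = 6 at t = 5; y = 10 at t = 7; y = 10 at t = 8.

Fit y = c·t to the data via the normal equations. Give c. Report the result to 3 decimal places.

Normal-equation sums: Σt·t = 164.
Moment sums: Σt·y = 222.
So AᵀA·[c]ᵀ = Aᵀy: [[164]]·[c]ᵀ = [222]ᵀ.
c = 222/164 = 1.35366.

c = 1.354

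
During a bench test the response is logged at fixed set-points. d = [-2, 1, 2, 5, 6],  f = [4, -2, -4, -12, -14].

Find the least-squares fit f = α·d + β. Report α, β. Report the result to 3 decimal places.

α = -2.301, β = -0.078

Entries of AᵀA: Σd·d = 70, Σd = 12, Σ1 = 5.
Right-hand side: Σd·f = -162, Σf = -28.
So AᵀA·[α, β]ᵀ = Aᵀf: [[70, 12]; [12, 5]]·[α, β]ᵀ = [-162, -28]ᵀ.
Δ = 70·5 − 12² = 206.
α = ((-162)·5 − 12·(-28))/206 = -237/103; β = (70·(-28) − 12·(-162))/206 = -8/103.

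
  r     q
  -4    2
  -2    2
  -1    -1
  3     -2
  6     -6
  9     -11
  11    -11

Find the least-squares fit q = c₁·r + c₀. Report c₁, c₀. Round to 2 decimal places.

Entries of XᵀX: Σr·r = 268, Σr = 22, Σ1 = 7.
Right-hand side: Σr·q = -273, Σq = -27.
So XᵀX·[c₁, c₀]ᵀ = Xᵀq: [[268, 22]; [22, 7]]·[c₁, c₀]ᵀ = [-273, -27]ᵀ.
Determinant 268·7 − 22² = 1392.
c₁ = ((-273)·7 − 22·(-27))/1392 = -439/464; c₀ = (268·(-27) − 22·(-273))/1392 = -205/232.

c₁ = -0.95, c₀ = -0.88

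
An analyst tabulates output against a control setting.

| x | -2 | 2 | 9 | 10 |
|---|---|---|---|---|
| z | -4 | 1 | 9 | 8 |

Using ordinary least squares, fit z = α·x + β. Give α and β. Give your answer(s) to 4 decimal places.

Normal-equation sums: Σx·x = 189, Σx = 19, Σ1 = 4.
And Σx·z = 171, Σz = 14.
Eliminating β: 4·(row 1) − 19·(row 2) gives 395·α = 4·171 − 19·14 = 418, so α = 418/395.
Then β = (14 − 19·(418/395))/4 = -603/395.

α = 1.0582, β = -1.5266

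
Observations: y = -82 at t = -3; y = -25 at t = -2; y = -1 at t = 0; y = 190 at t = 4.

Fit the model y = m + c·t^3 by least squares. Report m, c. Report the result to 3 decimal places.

Forming AᵀA = [[4, 29]; [29, 4889]] and Aᵀy = [82, 14574]ᵀ gives AᵀA·[m, c]ᵀ = Aᵀy.
Determinant 4·4889 − 29² = 18715.
m = (82·4889 − 29·14574)/18715 = -21748/18715; c = (4·14574 − 29·82)/18715 = 55918/18715.

m = -1.162, c = 2.988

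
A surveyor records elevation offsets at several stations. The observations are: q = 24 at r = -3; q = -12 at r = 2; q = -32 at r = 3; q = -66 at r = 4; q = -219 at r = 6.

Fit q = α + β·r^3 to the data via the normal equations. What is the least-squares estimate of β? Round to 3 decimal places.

β = -0.997

From the data, Σ1 = 5, Σr^3 = 288, Σr^3·r^3 = 52274.
And Σq = -305, Σr^3·q = -53136.
Normal equations: [[5, 288]; [288, 52274]]·[α, β]ᵀ = [-305, -53136]ᵀ.
Determinant 5·52274 − 288² = 178426.
α = ((-305)·52274 − 288·(-53136))/178426 = -320201/89213; β = (5·(-53136) − 288·(-305))/178426 = -88920/89213.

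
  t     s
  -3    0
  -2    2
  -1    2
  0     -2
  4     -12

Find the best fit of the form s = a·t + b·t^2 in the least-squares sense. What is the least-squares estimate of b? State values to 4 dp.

Setting ∂/∂a … = 0 gives: 30·a + 28·b = -54;  28·a + 354·b = -182.
(Σt·t = 30, Σt·t^2 = 28, Σt^2·t^2 = 354, Σt·s = -54, Σt^2·s = -182.)
det = 30·354 − 28² = 9836.
a = ((-54)·354 − 28·(-182))/9836 = -3505/2459; b = (30·(-182) − 28·(-54))/9836 = -987/2459.

b = -0.4014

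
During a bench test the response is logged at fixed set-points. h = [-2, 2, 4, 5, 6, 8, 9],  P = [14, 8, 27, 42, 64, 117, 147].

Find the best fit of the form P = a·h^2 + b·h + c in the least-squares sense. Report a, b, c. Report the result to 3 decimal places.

a = 1.990, b = -1.787, c = 2.642

Compute the Gram sums: Σh^2·h^2 = 12866, Σh^2·h = 1646, Σh^2 = 230, Σh·h = 230, Σh = 32, Σ1 = 7.
Right-hand side: Σh^2·P = 23269, Σh·P = 2949, ΣP = 419.
Normal equations: [[12866, 1646, 230]; [1646, 230, 32]; [230, 32, 7]]·[a, b, c]ᵀ = [23269, 2949, 419]ᵀ.
Inverting the 3×3 Gram matrix, [a, b, c]ᵀ = [316591/159096, -284287/159096, 70059/26516]ᵀ.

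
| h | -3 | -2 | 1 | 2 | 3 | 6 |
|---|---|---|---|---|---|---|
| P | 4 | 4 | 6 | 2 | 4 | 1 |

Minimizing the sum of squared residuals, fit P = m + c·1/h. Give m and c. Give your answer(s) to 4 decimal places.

m = 3.3617, c = 0.7112

With design matrix A, AᵀA = [[6, 7/6]; [7/6, 7/4]] and AᵀP = [21, 31/6]ᵀ.
Determinant 6·(7/4) − (7/6)² = 329/36.
m = (21·(7/4) − (7/6)·(31/6))/(329/36) = 158/47; c = (6·(31/6) − (7/6)·21)/(329/36) = 234/329.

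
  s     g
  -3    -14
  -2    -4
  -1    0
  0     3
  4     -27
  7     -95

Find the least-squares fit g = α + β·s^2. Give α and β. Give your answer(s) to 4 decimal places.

XᵀX·[α, β]ᵀ = Xᵀg reads: 6·α + 79·β = -137;  79·α + 2755·β = -5229.
Eliminating β: 2755·(row 1) − 79·(row 2) gives 10289·α = 2755·(-137) − 79·(-5229) = 35656, so α = 35656/10289.
Then β = ((-5229) − 79·(35656/10289))/2755 = -20551/10289.

α = 3.4654, β = -1.9974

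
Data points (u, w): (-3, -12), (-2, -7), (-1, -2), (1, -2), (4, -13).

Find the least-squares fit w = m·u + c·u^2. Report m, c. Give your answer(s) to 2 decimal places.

m = 0.92, c = -1.06

AᵀA·[m, c]ᵀ = Aᵀw reads: 31·m + 29·c = -2;  29·m + 355·c = -348.
Eliminating c: 355·(row 1) − 29·(row 2) gives 10164·m = 355·(-2) − 29·(-348) = 9382, so m = 4691/5082.
Then c = ((-348) − 29·(4691/5082))/355 = -5365/5082.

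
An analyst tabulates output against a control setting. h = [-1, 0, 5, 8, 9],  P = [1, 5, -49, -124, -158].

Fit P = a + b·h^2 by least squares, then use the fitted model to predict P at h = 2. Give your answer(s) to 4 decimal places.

P̂ = -4.7478

From the data, Σ1 = 5, Σh^2 = 171, Σh^2·h^2 = 11283.
For XᵀP: ΣP = -325, Σh^2·P = -21958.
XᵀX·[a, b]ᵀ = XᵀP becomes [[5, 171]; [171, 11283]]·[a, b]ᵀ = [-325, -21958]ᵀ.
Determinant 5·11283 − 171² = 27174.
a = ((-325)·11283 − 171·(-21958))/27174 = 4183/1294; b = (5·(-21958) − 171·(-325))/27174 = -7745/3882.
At h = 2: P̂ = (4183/1294)·(1) + (-7745/3882)·(4) = -18431/3882.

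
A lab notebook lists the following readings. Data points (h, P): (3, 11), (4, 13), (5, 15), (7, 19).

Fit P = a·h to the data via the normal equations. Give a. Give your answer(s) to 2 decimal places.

a = 2.96

With design matrix A, AᵀA = [[99]] and AᵀP = [293]ᵀ.
Hence a = 293 / 99 ≈ 2.9596.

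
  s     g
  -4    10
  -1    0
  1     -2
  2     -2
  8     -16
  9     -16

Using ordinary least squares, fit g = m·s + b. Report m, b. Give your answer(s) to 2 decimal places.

m = -1.95, b = 0.55

With design matrix M, MᵀM = [[167, 15]; [15, 6]] and Mᵀg = [-318, -26]ᵀ.
det = 167·6 − 15² = 777.
m = ((-318)·6 − 15·(-26))/777 = -506/259; b = (167·(-26) − 15·(-318))/777 = 428/777.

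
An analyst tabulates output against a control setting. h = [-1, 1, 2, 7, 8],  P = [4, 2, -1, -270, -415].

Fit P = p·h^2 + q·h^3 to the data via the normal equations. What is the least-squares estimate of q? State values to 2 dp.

Compute the Gram sums: Σh^2·h^2 = 6515, Σh^2·h^3 = 49607, Σh^3·h^3 = 379859.
Moment sums: Σh^2·P = -39788, Σh^3·P = -305100.
MᵀM·[p, q]ᵀ = MᵀP becomes [[6515, 49607]; [49607, 379859]]·[p, q]ᵀ = [-39788, -305100]ᵀ.
Determinant 6515·379859 − 49607² = 13926936.
p = ((-39788)·379859 − 49607·(-305100))/13926936 = 2658226/1740867; q = (6515·(-305100) − 49607·(-39788))/13926936 = -1745398/1740867.

q = -1.00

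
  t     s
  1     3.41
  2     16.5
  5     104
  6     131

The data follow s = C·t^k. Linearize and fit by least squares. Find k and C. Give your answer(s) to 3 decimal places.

k = 2.050, C = 3.631

Let Y = ln s. Fitting Y = k·ln t + ln C by least squares:
Sums: Σln t = 4.0943, Σ(ln t)² = 6.2811, Σln s = 13.5497, Σln t·ln s = 18.1532.
Normal system: [[6.2811, 4.0943]; [4.0943, 4]]·[k, ln C]ᵀ = [18.1532, 13.5497]ᵀ.
Slope k = (n·Σln t·ln s − Σln t·Σln s)/(n·Σ(ln t)² − (Σln t)²) = (4·18.1532 − 4.0943·13.5497)/8.3609 = 2.04950; ln C = (Σln s − k·Σln t)/n = 1.28957, so C = exp(1.28957) = 3.63123.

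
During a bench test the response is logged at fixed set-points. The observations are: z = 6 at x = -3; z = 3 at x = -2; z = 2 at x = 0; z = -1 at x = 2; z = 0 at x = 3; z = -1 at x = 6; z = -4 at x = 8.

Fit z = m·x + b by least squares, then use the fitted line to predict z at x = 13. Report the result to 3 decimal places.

The normal system MᵀM·[m, b]ᵀ = Mᵀz is [[126, 14]; [14, 7]]·[m, b]ᵀ = [-64, 5]ᵀ.
Determinant 126·7 − 14² = 686.
m = ((-64)·7 − 14·5)/686 = -37/49; b = (126·5 − 14·(-64))/686 = 109/49.
At x = 13: ẑ = (-37/49)·(13) + (109/49)·(1) = -372/49.

ẑ = -7.592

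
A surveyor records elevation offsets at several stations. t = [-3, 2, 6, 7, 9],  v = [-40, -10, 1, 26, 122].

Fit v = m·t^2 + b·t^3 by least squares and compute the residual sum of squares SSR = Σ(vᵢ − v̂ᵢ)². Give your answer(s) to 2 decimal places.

AᵀA·[m, b]ᵀ = Aᵀv reads: 10355·m + 83421·b = 10792;  83421·m + 696539·b = 99072.
(Σt^2·t^2 = 10355, Σt^2·t^3 = 83421, Σt^3·t^3 = 696539, Σt^2·v = 10792, Σt^3·v = 99072.)
Determinant 10355·696539 − 83421² = 253598104.
m = (10792·696539 − 83421·99072)/253598104 = -3014663/1022573; b = (10355·99072 − 83421·10792)/253598104 = 15701391/31699763.
Residuals: -2961986/31699763, -68790546/31699763, 4563215/31699763, 17889822/31699763, -9124160/31699763; SSR = 162935967/31699763.

SSR = 5.14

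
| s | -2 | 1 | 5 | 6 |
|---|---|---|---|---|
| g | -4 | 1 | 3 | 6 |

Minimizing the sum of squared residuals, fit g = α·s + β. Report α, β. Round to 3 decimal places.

AᵀA·[α, β]ᵀ = Aᵀg reads: 66·α + 10·β = 60;  10·α + 4·β = 6.
(Σs·s = 66, Σs = 10, Σ1 = 4, Σs·g = 60, Σg = 6.)
Determinant 66·4 − 10² = 164.
α = (60·4 − 10·6)/164 = 45/41; β = (66·6 − 10·60)/164 = -51/41.

α = 1.098, β = -1.244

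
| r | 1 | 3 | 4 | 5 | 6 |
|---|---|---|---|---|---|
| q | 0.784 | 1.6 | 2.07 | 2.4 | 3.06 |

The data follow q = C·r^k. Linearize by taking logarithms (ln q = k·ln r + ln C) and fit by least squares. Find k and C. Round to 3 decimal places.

Taking logs, ln q = k·ln r + ln C, so regress ln q on ln r.
Σln r = 5.8861, Σ(ln r)² = 8.9295, Σln q = 2.9481, Σln r·ln q = 4.9379.
Equations: 8.9295·k + 5.8861·ln C = 4.9379;  5.8861·k + 5·ln C = 2.9481.
Solving (det = 10.0010): k = 0.73359, ln C = -0.27398, so C = exp(-0.27398) = 0.76035.

k = 0.734, C = 0.760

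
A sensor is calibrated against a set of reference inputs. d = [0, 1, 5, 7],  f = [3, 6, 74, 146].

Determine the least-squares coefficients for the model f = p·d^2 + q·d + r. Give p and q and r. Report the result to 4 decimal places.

Compute the Gram sums: Σd^2·d^2 = 3027, Σd^2·d = 469, Σd^2 = 75, Σd·d = 75, Σd = 13, Σ1 = 4.
Right-hand side: Σd^2·f = 9010, Σd·f = 1398, Σf = 229.
MᵀM·[p, q, r]ᵀ = Mᵀf becomes [[3027, 469, 75]; [469, 75, 13]; [75, 13, 4]]·[p, q, r]ᵀ = [9010, 1398, 229]ᵀ.
Row-reducing yields p = 3600/1171, q = -1385/1171, r = 4041/1171.

p = 3.0743, q = -1.1827, r = 3.4509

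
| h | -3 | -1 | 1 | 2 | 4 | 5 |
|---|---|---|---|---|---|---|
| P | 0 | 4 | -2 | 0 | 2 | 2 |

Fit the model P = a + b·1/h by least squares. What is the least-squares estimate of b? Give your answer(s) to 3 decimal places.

Entries of AᵀA: Σ1 = 6, Σ1/h = 37/60, Σ1/h·1/h = 8869/3600.
And ΣP = 6, Σ1/h·P = -51/10.
AᵀA·[a, b]ᵀ = AᵀP becomes [[6, 37/60]; [37/60, 8869/3600]]·[a, b]ᵀ = [6, -51/10]ᵀ.
Eliminating b: (8869/3600)·(row 1) − (37/60)·(row 2) gives (10369/720)·a = (8869/3600)·6 − (37/60)·(-51/10) = 2689/150, so a = 64536/51845.
Then b = ((-51/10) − (37/60)·(64536/51845))/(8869/3600) = -24696/10369.

b = -2.382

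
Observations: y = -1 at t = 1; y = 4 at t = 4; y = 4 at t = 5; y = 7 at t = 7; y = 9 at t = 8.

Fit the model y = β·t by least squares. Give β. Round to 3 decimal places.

β = 1.006

MᵀM·[β]ᵀ = Mᵀy reads: 155·β = 156.
(Σt·t = 155, Σt·y = 156.)
Hence β = 156 / 155 ≈ 1.00645.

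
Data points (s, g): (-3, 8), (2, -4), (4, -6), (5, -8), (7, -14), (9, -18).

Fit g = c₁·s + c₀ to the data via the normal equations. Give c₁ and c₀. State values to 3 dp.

c₁ = -2.136, c₀ = 1.545

Entries of MᵀM: Σs·s = 184, Σs = 24, Σ1 = 6.
For Mᵀg: Σs·g = -356, Σg = -42.
MᵀM·[c₁, c₀]ᵀ = Mᵀg becomes [[184, 24]; [24, 6]]·[c₁, c₀]ᵀ = [-356, -42]ᵀ.
det = 184·6 − 24² = 528.
c₁ = ((-356)·6 − 24·(-42))/528 = -47/22; c₀ = (184·(-42) − 24·(-356))/528 = 17/11.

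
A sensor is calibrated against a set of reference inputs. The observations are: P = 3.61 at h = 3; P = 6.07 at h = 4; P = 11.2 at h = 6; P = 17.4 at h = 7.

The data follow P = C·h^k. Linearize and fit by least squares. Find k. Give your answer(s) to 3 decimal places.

k = 1.780

Taking logs, ln P = k·ln h + ln C, so regress ln P on ln h.
Σln h = 6.2226, Σ(ln h)² = 10.1257, Σln P = 8.3595, Σln h·ln P = 13.7975.
Normal system: [[10.1257, 6.2226]; [6.2226, 4]]·[k, ln C]ᵀ = [13.7975, 8.3595]ᵀ.
Solving (det = 1.7825): k = 1.77984, ln C = -0.67894.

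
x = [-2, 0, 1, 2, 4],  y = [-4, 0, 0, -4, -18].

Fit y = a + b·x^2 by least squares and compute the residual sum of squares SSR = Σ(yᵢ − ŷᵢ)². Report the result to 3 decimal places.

Forming AᵀA = [[5, 25]; [25, 289]] and Aᵀy = [-26, -320]ᵀ gives AᵀA·[a, b]ᵀ = Aᵀy.
Δ = 5·289 − 25² = 820.
a = ((-26)·289 − 25·(-320))/820 = 243/410; b = (5·(-320) − 25·(-26))/820 = -95/82.
Residuals: 17/410, -243/410, 116/205, 17/410, -23/410; SSR = 139/205.

SSR = 0.678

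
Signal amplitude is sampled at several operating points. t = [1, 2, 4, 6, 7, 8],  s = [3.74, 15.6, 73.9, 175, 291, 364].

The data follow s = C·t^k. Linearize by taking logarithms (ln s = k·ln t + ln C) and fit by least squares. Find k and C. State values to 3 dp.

k = 2.218, C = 3.545

Let Y = ln s. Fitting Y = k·ln t + ln C by least squares:
AᵀA = [[13.7233, 7.8966]; [7.8966, 6]], rhs = [40.4257, 25.1043]ᵀ  (here Σln t = 7.8966, Σ(ln t)² = 13.7233, Σln s = 25.1043, Σln t·ln s = 40.4257).
Δ = 13.7233·6 − (7.8966)² = 19.9843; k = (40.4257·6 − 7.8966·25.1043)/19.9843 = 2.21757, ln C = (13.7233·25.1043 − 7.8966·40.4257)/19.9843 = 1.26553, so C = exp(1.26553) = 3.54498.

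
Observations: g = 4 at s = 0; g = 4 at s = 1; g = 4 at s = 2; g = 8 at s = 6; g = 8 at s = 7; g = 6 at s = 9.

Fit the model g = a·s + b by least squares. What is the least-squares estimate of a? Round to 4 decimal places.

a = 0.4239

Entries of XᵀX: Σs·s = 171, Σs = 25, Σ1 = 6.
Moment sums: Σs·g = 170, Σg = 34.
So XᵀX·[a, b]ᵀ = Xᵀg: [[171, 25]; [25, 6]]·[a, b]ᵀ = [170, 34]ᵀ.
Δ = 171·6 − 25² = 401.
a = (170·6 − 25·34)/401 = 170/401; b = (171·34 − 25·170)/401 = 1564/401.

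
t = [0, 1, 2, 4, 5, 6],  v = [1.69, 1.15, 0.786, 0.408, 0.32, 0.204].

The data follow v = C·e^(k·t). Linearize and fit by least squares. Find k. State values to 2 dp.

Linearized form: ln v = k·t + ln C. From the 6 transformed points,
XᵀX = [[82.0000, 18.0000]; [18.0000, 6]], rhs = [-19.1628, -3.2019]ᵀ  (here Σt = 18.0000, Σ(t)² = 82.0000, Σln v = -3.2019, Σt·ln v = -19.1628).
Δ = 82.0000·6 − (18.0000)² = 168.0000; k = (-19.1628·6 − 18.0000·-3.2019)/168.0000 = -0.34133, ln C = (82.0000·-3.2019 − 18.0000·-19.1628)/168.0000 = 0.49034.

k = -0.34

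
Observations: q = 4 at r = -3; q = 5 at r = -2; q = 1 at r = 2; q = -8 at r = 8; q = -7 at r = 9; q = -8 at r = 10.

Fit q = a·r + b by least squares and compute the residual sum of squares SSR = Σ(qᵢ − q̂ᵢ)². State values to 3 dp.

Sums needed: Σr·r = 262, Σr = 24, Σ1 = 6.
Right-hand side: Σr·q = -227, Σq = -13.
Determinant 262·6 − 24² = 996.
a = ((-227)·6 − 24·(-13))/996 = -175/166; b = (262·(-13) − 24·(-227))/996 = 1021/498.
Residuals: -302/249, 419/498, 527/498, -805/498, 109/249, 245/498; SSR = 1580/249.

SSR = 6.345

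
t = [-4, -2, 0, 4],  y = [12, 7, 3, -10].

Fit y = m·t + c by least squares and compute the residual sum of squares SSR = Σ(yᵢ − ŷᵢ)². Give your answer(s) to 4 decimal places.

Entries of MᵀM: Σt·t = 36, Σt = -2, Σ1 = 4.
Moment sums: Σt·y = -102, Σy = 12.
Normal equations: [[36, -2]; [-2, 4]]·[m, c]ᵀ = [-102, 12]ᵀ.
Δ = 36·4 − (-2)² = 140.
m = ((-102)·4 − (-2)·12)/140 = -96/35; c = (36·12 − (-2)·(-102))/140 = 57/35.
Residuals: -3/5, -4/35, 48/35, -23/35; SSR = 94/35.

SSR = 2.6857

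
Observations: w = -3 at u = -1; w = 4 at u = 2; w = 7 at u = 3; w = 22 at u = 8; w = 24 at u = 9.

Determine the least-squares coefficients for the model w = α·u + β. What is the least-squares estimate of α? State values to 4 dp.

Sums needed: Σu·u = 159, Σu = 21, Σ1 = 5.
For Xᵀw: Σu·w = 424, Σw = 54.
Δ = 159·5 − 21² = 354.
α = (424·5 − 21·54)/354 = 493/177; β = (159·54 − 21·424)/354 = -53/59.

α = 2.7853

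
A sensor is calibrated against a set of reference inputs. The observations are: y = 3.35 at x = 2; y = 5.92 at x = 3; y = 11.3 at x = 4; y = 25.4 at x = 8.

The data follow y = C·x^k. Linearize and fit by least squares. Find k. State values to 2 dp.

Linearized form: ln y = k·ln x + ln C. From the 4 transformed points,
AᵀA = [[7.9333, 5.2575]; [5.2575, 4]], rhs = [12.8797, 8.6468]ᵀ  (here Σln x = 5.2575, Σ(ln x)² = 7.9333, Σln y = 8.6468, Σln x·ln y = 12.8797).
Δ = 7.9333·4 − (5.2575)² = 4.0919; k = (12.8797·4 − 5.2575·8.6468)/4.0919 = 1.48044, ln C = (7.9333·8.6468 − 5.2575·12.8797)/4.0919 = 0.21585.

k = 1.48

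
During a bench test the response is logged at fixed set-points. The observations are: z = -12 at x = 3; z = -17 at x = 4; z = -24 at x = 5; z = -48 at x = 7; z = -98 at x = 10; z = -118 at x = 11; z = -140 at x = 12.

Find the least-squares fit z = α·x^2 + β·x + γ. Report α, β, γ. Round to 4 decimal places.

α = -1.0519, β = 1.3995, γ = -5.9572

MᵀM·[α, β, γ]ᵀ = Mᵀz reads: 48740·α + 4618·β + 464·γ = -47570;  4618·α + 464·β + 52·γ = -4518;  464·α + 52·β + 7·γ = -457.
Inverting the 3×3 Gram matrix, [α, β, γ]ᵀ = [-811/771, 1079/771, -1531/257]ᵀ.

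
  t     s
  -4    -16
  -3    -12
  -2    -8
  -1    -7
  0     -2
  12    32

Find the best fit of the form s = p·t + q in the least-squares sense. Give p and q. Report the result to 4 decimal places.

p = 2.9500, q = -3.1500

From the data, Σt·t = 174, Σt = 2, Σ1 = 6.
Moment sums: Σt·s = 507, Σs = -13.
Normal equations: [[174, 2]; [2, 6]]·[p, q]ᵀ = [507, -13]ᵀ.
Δ = 174·6 − 2² = 1040.
p = (507·6 − 2·(-13))/1040 = 59/20; q = (174·(-13) − 2·507)/1040 = -63/20.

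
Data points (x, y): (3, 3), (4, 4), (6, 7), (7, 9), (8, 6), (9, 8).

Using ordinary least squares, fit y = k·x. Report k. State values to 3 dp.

k = 0.980

MᵀM·[k]ᵀ = Mᵀy reads: 255·k = 250.
(Σx·x = 255, Σx·y = 250.)
Hence k = 250 / 255 ≈ 0.980392.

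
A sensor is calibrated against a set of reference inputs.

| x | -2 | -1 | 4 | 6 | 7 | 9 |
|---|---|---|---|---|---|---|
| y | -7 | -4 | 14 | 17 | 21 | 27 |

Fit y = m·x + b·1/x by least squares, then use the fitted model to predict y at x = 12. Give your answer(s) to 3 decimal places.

From the data, Σx·x = 187, Σx·1/x = 6, Σ1/x·1/x = 87193/63504.
Moment sums: Σx·y = 566, Σ1/x·y = 119/6.
AᵀA·[m, b]ᵀ = Aᵀy becomes [[187, 6]; [6, 87193/63504]]·[m, b]ᵀ = [566, 119/6]ᵀ.
Determinant 187·(87193/63504) − 6² = 14018947/63504.
m = (566·(87193/63504) − 6·(119/6))/(14018947/63504) = 41794262/14018947; b = (187·(119/6) − 6·566)/(14018947/63504) = 19866168/14018947.
At x = 12: ŷ = (41794262/14018947)·(12) + (19866168/14018947)·(1/12) = 503186658/14018947.

ŷ = 35.893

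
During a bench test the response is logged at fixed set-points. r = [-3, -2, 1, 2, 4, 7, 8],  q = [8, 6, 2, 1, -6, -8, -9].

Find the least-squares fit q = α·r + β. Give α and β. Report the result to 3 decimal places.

α = -1.603, β = 3.035

Entries of AᵀA: Σr·r = 147, Σr = 17, Σ1 = 7.
Right-hand side: Σr·q = -184, Σq = -6.
AᵀA·[α, β]ᵀ = Aᵀq becomes [[147, 17]; [17, 7]]·[α, β]ᵀ = [-184, -6]ᵀ.
Δ = 147·7 − 17² = 740.
α = ((-184)·7 − 17·(-6))/740 = -593/370; β = (147·(-6) − 17·(-184))/740 = 1123/370.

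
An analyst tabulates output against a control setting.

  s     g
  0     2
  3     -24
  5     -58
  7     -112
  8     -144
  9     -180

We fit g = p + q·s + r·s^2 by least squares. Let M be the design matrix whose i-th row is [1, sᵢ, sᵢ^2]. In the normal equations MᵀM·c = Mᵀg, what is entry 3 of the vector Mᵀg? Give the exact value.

-30950

Entry 3 ↔ basis s^2, so (Mᵀg)_{3} = Σᵢ (s^2)·gᵢ = (0)·(2) + (9)·(-24) + (25)·(-58) + (49)·(-112) + (64)·(-144) + (81)·(-180) = -30950.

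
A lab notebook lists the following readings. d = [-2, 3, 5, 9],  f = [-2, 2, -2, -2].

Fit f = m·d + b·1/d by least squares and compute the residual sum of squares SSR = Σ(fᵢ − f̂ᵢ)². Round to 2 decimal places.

From the data, Σd·d = 119, Σd·1/d = 4, Σ1/d·1/d = 3349/8100.
Moment sums: Σd·f = -18, Σ1/d·f = 47/45.
Normal equations: [[119, 4]; [4, 3349/8100]]·[m, b]ᵀ = [-18, 47/45]ᵀ.
Eliminating b: (3349/8100)·(row 1) − 4·(row 2) gives (268931/8100)·m = (3349/8100)·(-18) − 4·(47/45) = -581/50, so m = -94122/268931.
Then b = ((47/45) − 4·(-94122/268931))/(3349/8100) = 1589940/268931.
Residuals: 68864/268931, 290248/268931, -385240/268931, 132576/268931; SSR = 948096/268931.

SSR = 3.53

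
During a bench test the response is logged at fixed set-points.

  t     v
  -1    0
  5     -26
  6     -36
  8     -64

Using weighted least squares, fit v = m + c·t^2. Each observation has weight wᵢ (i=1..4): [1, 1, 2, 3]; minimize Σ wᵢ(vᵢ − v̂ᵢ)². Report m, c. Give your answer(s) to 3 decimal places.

m = 0.285, c = -1.007

Compute the Gram sums: Σwᵢ·1 = 7, Σwᵢ·t^2 = 290, Σwᵢ·t^2·t^2 = 15506.
Right-hand side: Σwᵢ·v = -290, Σwᵢ·t^2·v = -15530.
AᵀWA·[m, c]ᵀ = AᵀWv becomes [[7, 290]; [290, 15506]]·[m, c]ᵀ = [-290, -15530]ᵀ.
Δ = 7·15506 − 290² = 24442.
m = ((-290)·15506 − 290·(-15530))/24442 = 3480/12221; c = (7·(-15530) − 290·(-290))/24442 = -12305/12221.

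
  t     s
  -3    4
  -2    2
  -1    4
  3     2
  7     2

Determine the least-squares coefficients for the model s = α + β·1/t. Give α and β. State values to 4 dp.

α = 2.4183, β = -1.4062

From the data, Σ1 = 5, Σ1/t = -19/14, Σ1/t·1/t = 2633/1764.
Right-hand side: Σs = 14, Σ1/t·s = -113/21.
Normal equations: [[5, -19/14]; [-19/14, 2633/1764]]·[α, β]ᵀ = [14, -113/21]ᵀ.
Determinant 5·(2633/1764) − (-19/14)² = 2479/441.
α = (14·(2633/1764) − (-19/14)·(-113/21))/(2479/441) = 5995/2479; β = (5·(-113/21) − (-19/14)·14)/(2479/441) = -3486/2479.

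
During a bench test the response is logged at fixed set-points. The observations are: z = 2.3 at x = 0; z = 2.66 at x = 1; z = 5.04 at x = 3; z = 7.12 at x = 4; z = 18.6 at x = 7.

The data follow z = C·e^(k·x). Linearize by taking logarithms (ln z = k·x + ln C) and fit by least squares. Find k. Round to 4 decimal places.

k = 0.3067

With ln zᵢ as the transformed response and xᵢ as the regressor:
XᵀX = [[75.0000, 15.0000]; [15.0000, 5]], rhs = [34.1443, 8.3147]ᵀ  (here Σx = 15.0000, Σ(x)² = 75.0000, Σln z = 8.3147, Σx·ln z = 34.1443).
Solving (det = 150.0000): k = 0.30667, ln C = 0.74292.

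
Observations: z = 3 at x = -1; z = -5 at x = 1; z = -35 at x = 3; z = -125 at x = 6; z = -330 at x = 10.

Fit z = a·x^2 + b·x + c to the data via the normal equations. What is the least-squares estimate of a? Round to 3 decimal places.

a = -2.978

Sums needed: Σx^2·x^2 = 11379, Σx^2·x = 1243, Σx^2 = 147, Σx·x = 147, Σx = 19, Σ1 = 5.
And Σx^2·z = -37817, Σx·z = -4163, Σz = -492.
Row-reducing yields a = -221427/74344, b = -253421/74344, c = 19688/9293.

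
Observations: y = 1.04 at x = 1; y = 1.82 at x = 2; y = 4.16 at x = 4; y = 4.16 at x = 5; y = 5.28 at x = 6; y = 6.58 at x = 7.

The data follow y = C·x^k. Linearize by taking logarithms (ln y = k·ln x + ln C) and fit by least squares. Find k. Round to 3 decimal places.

k = 0.938

Let Y = ln y. Fitting Y = k·ln x + ln C by least squares:
Σln x = 7.4265, Σ(ln x)² = 11.9895, Σln y = 7.0370, Σln x·ln y = 11.3331.
Equations: 11.9895·k + 7.4265·ln C = 11.3331;  7.4265·k + 6·ln C = 7.0370.
Solving (det = 16.7835): k = 0.93767, ln C = 0.01223.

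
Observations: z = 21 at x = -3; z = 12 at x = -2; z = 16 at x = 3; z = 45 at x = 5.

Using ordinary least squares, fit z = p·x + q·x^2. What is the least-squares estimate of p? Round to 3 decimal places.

With design matrix A, AᵀA = [[47, 117]; [117, 803]] and Aᵀz = [186, 1506]ᵀ.
Eliminating q: 803·(row 1) − 117·(row 2) gives 24052·p = 803·186 − 117·1506 = -26844, so p = -6711/6013.
Then q = (1506 − 117·(-6711/6013))/803 = 12255/6013.

p = -1.116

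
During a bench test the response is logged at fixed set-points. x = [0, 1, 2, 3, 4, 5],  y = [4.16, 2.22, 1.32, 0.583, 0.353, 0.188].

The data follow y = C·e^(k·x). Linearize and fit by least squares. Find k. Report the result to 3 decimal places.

k = -0.623

Let Y = ln y. Fitting Y = k·x + ln C by least squares:
XᵀX = [[55.0000, 15.0000]; [15.0000, 6]], rhs = [-12.7876, -0.7515]ᵀ  (here Σx = 15.0000, Σ(x)² = 55.0000, Σln y = -0.7515, Σx·ln y = -12.7876).
Δ = 55.0000·6 − (15.0000)² = 105.0000; k = (-12.7876·6 − 15.0000·-0.7515)/105.0000 = -0.62336, ln C = (55.0000·-0.7515 − 15.0000·-12.7876)/105.0000 = 1.43316.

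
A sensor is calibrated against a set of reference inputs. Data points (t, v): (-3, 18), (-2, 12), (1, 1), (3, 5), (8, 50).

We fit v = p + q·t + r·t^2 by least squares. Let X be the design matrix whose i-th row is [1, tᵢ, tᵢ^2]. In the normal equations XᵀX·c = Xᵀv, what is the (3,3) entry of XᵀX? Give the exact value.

4275

Row 3 ↔ basis t^2, column 3 ↔ basis t^2, so (XᵀX)_{3,3} = Σᵢ (t^2)·(t^2) = (9)·(9) + (4)·(4) + (1)·(1) + (9)·(9) + (64)·(64) = 4275.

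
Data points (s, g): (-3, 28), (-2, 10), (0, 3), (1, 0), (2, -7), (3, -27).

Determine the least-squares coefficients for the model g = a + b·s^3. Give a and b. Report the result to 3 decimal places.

a = 1.337, b = -1.022

With design matrix M, MᵀM = [[6, 1]; [1, 1587]] and Mᵀg = [7, -1621]ᵀ.
Δ = 6·1587 − 1² = 9521.
a = (7·1587 − 1·(-1621))/9521 = 12730/9521; b = (6·(-1621) − 1·7)/9521 = -9733/9521.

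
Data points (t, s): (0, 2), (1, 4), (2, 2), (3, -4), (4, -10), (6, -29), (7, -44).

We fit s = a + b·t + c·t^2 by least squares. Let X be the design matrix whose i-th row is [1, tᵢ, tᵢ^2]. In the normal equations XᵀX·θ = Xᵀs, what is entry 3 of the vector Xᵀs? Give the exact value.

-3384

Entry 3 ↔ basis t^2, so (Xᵀs)_{3} = Σᵢ (t^2)·sᵢ = (0)·(2) + (1)·(4) + (4)·(2) + (9)·(-4) + (16)·(-10) + (36)·(-29) + (49)·(-44) = -3384.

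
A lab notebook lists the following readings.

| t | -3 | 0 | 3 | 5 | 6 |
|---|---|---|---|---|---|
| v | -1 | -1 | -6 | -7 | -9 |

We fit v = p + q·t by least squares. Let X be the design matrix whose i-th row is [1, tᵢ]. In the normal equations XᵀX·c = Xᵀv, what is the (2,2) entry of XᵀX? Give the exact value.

79

Row 2 ↔ basis t, column 2 ↔ basis t, so (XᵀX)_{2,2} = Σᵢ (t)·(t) = (-3)·(-3) + (0)·(0) + (3)·(3) + (5)·(5) + (6)·(6) = 79.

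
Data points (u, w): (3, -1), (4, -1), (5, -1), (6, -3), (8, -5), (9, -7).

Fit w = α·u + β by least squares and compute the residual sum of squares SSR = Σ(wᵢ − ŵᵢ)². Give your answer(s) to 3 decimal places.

SSR = 2.783

The normal equations are: 231·α + 35·β = -133;  35·α + 6·β = -18.
Determinant 231·6 − 35² = 161.
α = ((-133)·6 − 35·(-18))/161 = -24/23; β = (231·(-18) − 35·(-133))/161 = 71/23.
Residuals: -22/23, 2/23, 26/23, 4/23, 6/23, -16/23; SSR = 64/23.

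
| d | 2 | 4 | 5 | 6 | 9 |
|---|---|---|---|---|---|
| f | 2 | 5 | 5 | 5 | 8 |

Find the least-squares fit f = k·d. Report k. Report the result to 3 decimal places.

From the data, Σd·d = 162.
Right-hand side: Σd·f = 151.
XᵀX·[k]ᵀ = Xᵀf becomes [[162]]·[k]ᵀ = [151]ᵀ.
k = 151/162 = 0.932099.

k = 0.932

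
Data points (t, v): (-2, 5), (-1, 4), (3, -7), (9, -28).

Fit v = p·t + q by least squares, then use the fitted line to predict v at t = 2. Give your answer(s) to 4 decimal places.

Setting ∂/∂p … = 0 gives: 95·p + 9·q = -287;  9·p + 4·q = -26.
Eliminating q: 4·(row 1) − 9·(row 2) gives 299·p = 4·(-287) − 9·(-26) = -914, so p = -914/299.
Then q = ((-26) − 9·(-914/299))/4 = 113/299.
At t = 2: v̂ = (-914/299)·(2) + (113/299)·(1) = -1715/299.

v̂ = -5.7358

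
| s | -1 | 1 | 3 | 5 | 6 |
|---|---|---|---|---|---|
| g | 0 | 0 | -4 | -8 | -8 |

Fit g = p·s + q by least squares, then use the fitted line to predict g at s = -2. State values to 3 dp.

ĝ = 2.439

AᵀA·[p, q]ᵀ = Aᵀg reads: 72·p + 14·q = -100;  14·p + 5·q = -20.
(Σs·s = 72, Σs = 14, Σ1 = 5, Σs·g = -100, Σg = -20.)
Determinant 72·5 − 14² = 164.
p = ((-100)·5 − 14·(-20))/164 = -55/41; q = (72·(-20) − 14·(-100))/164 = -10/41.
At s = -2: ĝ = (-55/41)·(-2) + (-10/41)·(1) = 100/41.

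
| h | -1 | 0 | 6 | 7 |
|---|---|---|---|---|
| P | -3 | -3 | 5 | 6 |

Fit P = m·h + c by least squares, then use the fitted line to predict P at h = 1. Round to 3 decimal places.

P̂ = -1.150

The normal equations are: 86·m + 12·c = 75;  12·m + 4·c = 5.
Δ = 86·4 − 12² = 200.
m = (75·4 − 12·5)/200 = 6/5; c = (86·5 − 12·75)/200 = -47/20.
At h = 1: P̂ = (6/5)·(1) + (-47/20)·(1) = -23/20.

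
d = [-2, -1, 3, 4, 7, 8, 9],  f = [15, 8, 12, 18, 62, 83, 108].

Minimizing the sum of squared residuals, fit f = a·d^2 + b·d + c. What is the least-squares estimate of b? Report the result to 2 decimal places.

b = -2.47

Forming XᵀX = [[13412, 1666, 224]; [1666, 224, 28]; [224, 28, 7]] and Xᵀf = [17562, 2140, 306]ᵀ gives XᵀX·[a, b, c]ᵀ = Xᵀf.
Solving the 3×3 system (Gaussian elimination) gives a = 5890/3801, b = -9407/3801, c = 5102/1267.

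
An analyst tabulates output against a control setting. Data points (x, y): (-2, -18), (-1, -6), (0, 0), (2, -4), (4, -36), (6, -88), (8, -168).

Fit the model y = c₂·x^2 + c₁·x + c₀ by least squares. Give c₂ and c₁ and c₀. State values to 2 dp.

c₂ = -3.05, c₁ = 3.34, c₀ = 0.56

Normal-equation sums: Σx^2·x^2 = 5681, Σx^2·x = 791, Σx^2 = 125, Σx·x = 125, Σx = 17, Σ1 = 7.
And Σx^2·y = -14590, Σx·y = -1982, Σy = -320.
So MᵀM·[c₂, c₁, c₀]ᵀ = Mᵀy: [[5681, 791, 125]; [791, 125, 17]; [125, 17, 7]]·[c₂, c₁, c₀]ᵀ = [-14590, -1982, -320]ᵀ.
Inverting the 3×3 Gram matrix, [c₂, c₁, c₀]ᵀ = [-272549/89481, 299069/89481, 16692/29827]ᵀ.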